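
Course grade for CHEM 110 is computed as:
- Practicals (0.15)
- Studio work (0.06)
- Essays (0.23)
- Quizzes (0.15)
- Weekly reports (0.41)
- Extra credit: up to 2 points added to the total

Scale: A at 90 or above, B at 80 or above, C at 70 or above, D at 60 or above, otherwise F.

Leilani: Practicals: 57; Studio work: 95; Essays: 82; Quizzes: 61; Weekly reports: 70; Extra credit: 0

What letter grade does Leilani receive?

Weighted total:
  Practicals 57 × 0.15 = 8.55
  Studio work 95 × 0.06 = 5.7
  Essays 82 × 0.23 = 18.86
  Quizzes 61 × 0.15 = 9.15
  Weekly reports 70 × 0.41 = 28.7
Sum = 70.96
Extra credit: 70.96 + 0 = 70.96
70.96 is ≥ 70 and < 80 → C

C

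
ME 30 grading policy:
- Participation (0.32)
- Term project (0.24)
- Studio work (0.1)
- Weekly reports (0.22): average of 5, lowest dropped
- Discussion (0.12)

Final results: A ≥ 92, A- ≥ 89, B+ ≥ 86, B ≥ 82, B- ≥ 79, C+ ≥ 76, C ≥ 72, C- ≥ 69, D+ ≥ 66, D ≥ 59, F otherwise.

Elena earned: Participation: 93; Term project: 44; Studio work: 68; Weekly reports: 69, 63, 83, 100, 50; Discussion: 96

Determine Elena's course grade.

C

Weekly reports: drop 50 → average of remaining 4 = 315/4 = 78.75
Weighted total:
  Participation 93 × 0.32 = 29.76
  Term project 44 × 0.24 = 10.56
  Studio work 68 × 0.1 = 6.8
  Weekly reports 78.75 × 0.22 = 17.325
  Discussion 96 × 0.12 = 11.52
Sum = 75.965
75.965 is ≥ 72 and < 76 → C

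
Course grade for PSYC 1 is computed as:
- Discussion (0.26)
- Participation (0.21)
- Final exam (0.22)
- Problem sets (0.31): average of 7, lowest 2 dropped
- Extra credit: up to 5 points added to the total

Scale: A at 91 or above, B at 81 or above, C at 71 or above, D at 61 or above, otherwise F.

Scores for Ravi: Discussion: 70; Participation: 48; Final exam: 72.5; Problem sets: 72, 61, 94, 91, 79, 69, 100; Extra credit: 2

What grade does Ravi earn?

C

Problem sets: drop 61, 69 → average of remaining 5 = 436/5 = 87.2
Weighted total:
  Discussion 70 × 0.26 = 18.2
  Participation 48 × 0.21 = 10.08
  Final exam 72.5 × 0.22 = 15.95
  Problem sets 87.2 × 0.31 = 27.032
Sum = 71.262
Extra credit: 71.262 + 2 = 73.262
73.262 is ≥ 71 and < 81 → C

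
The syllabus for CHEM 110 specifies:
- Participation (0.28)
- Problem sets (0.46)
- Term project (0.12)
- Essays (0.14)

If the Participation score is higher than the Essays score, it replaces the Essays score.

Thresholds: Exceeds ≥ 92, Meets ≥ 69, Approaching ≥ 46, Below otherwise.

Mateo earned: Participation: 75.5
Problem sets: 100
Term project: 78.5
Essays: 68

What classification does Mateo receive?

Meets

Participation (75.5) > Essays (68), so Essays counts as 75.5.
Weighted total:
  Participation 75.5 × 0.28 = 21.14
  Problem sets 100 × 0.46 = 46
  Term project 78.5 × 0.12 = 9.42
  Essays 75.5 × 0.14 = 10.57
Sum = 87.13
87.13 is ≥ 69 and < 92 → Meets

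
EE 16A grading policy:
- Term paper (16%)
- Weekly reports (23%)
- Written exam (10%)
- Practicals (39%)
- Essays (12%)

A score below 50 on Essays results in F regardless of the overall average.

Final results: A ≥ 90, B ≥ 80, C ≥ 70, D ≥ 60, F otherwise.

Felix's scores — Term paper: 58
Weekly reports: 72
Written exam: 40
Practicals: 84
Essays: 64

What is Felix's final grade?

C

Essays score 64 ≥ 50: minimum met.
Weighted total:
  Term paper 58 × 0.16 = 9.28
  Weekly reports 72 × 0.23 = 16.56
  Written exam 40 × 0.1 = 4
  Practicals 84 × 0.39 = 32.76
  Essays 64 × 0.12 = 7.68
Sum = 70.28
70.28 is ≥ 70 and < 80 → C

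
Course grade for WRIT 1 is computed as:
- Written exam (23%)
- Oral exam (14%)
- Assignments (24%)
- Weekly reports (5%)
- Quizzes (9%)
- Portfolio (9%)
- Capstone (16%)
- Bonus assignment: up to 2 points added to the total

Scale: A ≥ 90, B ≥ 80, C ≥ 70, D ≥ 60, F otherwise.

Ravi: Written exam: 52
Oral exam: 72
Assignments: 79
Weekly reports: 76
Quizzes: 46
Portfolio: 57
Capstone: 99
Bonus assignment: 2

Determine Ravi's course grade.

Weighted total:
  Written exam 52 × 0.23 = 11.96
  Oral exam 72 × 0.14 = 10.08
  Assignments 79 × 0.24 = 18.96
  Weekly reports 76 × 0.05 = 3.8
  Quizzes 46 × 0.09 = 4.14
  Portfolio 57 × 0.09 = 5.13
  Capstone 99 × 0.16 = 15.84
Sum = 69.91
Bonus assignment: 69.91 + 2 = 71.91
71.91 is ≥ 70 and < 80 → C

C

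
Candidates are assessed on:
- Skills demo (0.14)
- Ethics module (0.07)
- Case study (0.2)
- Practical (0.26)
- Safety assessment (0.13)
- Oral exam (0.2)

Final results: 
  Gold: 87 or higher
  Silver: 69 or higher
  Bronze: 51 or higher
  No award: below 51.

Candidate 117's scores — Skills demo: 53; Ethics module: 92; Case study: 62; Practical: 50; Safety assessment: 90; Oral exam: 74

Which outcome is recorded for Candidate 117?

Bronze

Weighted total:
  Skills demo 53 × 0.14 = 7.42
  Ethics module 92 × 0.07 = 6.44
  Case study 62 × 0.2 = 12.4
  Practical 50 × 0.26 = 13
  Safety assessment 90 × 0.13 = 11.7
  Oral exam 74 × 0.2 = 14.8
Sum = 65.76
65.76 is ≥ 51 and < 69 → Bronze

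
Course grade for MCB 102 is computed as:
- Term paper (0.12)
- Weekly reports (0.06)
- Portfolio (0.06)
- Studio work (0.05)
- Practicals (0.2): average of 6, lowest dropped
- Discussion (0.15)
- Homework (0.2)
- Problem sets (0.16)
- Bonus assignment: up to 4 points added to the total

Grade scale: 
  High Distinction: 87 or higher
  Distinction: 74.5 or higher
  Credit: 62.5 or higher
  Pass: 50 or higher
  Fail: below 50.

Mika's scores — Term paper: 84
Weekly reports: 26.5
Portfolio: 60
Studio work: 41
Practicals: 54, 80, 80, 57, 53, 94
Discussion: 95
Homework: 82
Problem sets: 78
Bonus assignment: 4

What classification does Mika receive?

Distinction

Practicals: drop 53 → average of remaining 5 = 365/5 = 73
Weighted total:
  Term paper 84 × 0.12 = 10.08
  Weekly reports 26.5 × 0.06 = 1.59
  Portfolio 60 × 0.06 = 3.6
  Studio work 41 × 0.05 = 2.05
  Practicals 73 × 0.2 = 14.6
  Discussion 95 × 0.15 = 14.25
  Homework 82 × 0.2 = 16.4
  Problem sets 78 × 0.16 = 12.48
Sum = 75.05
Bonus assignment: 75.05 + 4 = 79.05
79.05 is ≥ 74.5 and < 87 → Distinction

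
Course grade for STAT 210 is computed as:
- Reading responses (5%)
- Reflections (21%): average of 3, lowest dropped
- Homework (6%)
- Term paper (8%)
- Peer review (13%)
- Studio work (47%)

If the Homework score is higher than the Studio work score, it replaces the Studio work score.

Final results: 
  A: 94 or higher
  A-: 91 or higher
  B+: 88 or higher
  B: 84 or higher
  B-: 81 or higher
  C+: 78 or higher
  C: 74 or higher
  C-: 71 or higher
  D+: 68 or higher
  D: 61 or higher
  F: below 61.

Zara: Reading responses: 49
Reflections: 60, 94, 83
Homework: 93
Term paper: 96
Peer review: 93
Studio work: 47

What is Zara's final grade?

Reflections: drop 60 → average of remaining 2 = 177/2 = 88.5
Homework (93) > Studio work (47), so Studio work counts as 93.
Weighted total:
  Reading responses 49 × 0.05 = 2.45
  Reflections 88.5 × 0.21 = 18.585
  Homework 93 × 0.06 = 5.58
  Term paper 96 × 0.08 = 7.68
  Peer review 93 × 0.13 = 12.09
  Studio work 93 × 0.47 = 43.71
Sum = 90.095
90.095 is ≥ 88 and < 91 → B+

B+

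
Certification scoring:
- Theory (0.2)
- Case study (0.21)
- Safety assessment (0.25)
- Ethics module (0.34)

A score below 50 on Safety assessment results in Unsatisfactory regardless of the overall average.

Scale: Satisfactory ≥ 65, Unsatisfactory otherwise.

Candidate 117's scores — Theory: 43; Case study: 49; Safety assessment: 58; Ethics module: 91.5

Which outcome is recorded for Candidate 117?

Safety assessment score 58 ≥ 50: minimum met.
Weighted total:
  Theory 43 × 0.2 = 8.6
  Case study 49 × 0.21 = 10.29
  Safety assessment 58 × 0.25 = 14.5
  Ethics module 91.5 × 0.34 = 31.11
Sum = 64.5
64.5 < 65 → Unsatisfactory

Unsatisfactory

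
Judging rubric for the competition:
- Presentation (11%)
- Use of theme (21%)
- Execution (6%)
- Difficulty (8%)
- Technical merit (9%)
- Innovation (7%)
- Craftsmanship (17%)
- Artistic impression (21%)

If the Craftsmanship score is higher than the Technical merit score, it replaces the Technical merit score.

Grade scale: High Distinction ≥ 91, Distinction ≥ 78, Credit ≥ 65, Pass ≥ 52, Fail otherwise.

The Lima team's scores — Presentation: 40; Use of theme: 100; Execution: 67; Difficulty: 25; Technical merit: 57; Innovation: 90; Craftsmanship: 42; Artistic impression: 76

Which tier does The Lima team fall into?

Credit

Craftsmanship (42) ≤ Technical merit (57), so Technical merit stays at 57.
Weighted total:
  Presentation 40 × 0.11 = 4.4
  Use of theme 100 × 0.21 = 21
  Execution 67 × 0.06 = 4.02
  Difficulty 25 × 0.08 = 2
  Technical merit 57 × 0.09 = 5.13
  Innovation 90 × 0.07 = 6.3
  Craftsmanship 42 × 0.17 = 7.14
  Artistic impression 76 × 0.21 = 15.96
Sum = 65.95
65.95 is ≥ 65 and < 78 → Credit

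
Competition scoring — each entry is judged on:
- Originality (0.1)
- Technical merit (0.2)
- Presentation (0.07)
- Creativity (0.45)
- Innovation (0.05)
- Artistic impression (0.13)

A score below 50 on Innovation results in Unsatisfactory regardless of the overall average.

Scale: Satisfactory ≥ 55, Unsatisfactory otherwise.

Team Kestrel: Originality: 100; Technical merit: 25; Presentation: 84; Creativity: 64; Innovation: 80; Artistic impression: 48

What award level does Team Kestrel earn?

Innovation score 80 ≥ 50: minimum met.
Weighted total:
  Originality 100 × 0.1 = 10
  Technical merit 25 × 0.2 = 5
  Presentation 84 × 0.07 = 5.88
  Creativity 64 × 0.45 = 28.8
  Innovation 80 × 0.05 = 4
  Artistic impression 48 × 0.13 = 6.24
Sum = 59.92
59.92 ≥ 55 → Satisfactory

Satisfactory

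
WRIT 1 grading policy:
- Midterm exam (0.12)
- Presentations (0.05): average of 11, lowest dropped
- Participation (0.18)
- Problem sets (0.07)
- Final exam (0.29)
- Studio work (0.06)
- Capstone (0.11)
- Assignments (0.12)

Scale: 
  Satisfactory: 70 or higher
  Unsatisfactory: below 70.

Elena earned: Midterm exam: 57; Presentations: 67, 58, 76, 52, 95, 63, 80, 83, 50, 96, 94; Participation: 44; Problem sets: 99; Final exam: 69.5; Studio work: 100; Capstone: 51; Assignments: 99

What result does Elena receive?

Presentations: drop 50 → average of remaining 10 = 764/10 = 76.4
Weighted total:
  Midterm exam 57 × 0.12 = 6.84
  Presentations 76.4 × 0.05 = 3.82
  Participation 44 × 0.18 = 7.92
  Problem sets 99 × 0.07 = 6.93
  Final exam 69.5 × 0.29 = 20.155
  Studio work 100 × 0.06 = 6
  Capstone 51 × 0.11 = 5.61
  Assignments 99 × 0.12 = 11.88
Sum = 69.155
69.155 < 70 → Unsatisfactory

Unsatisfactory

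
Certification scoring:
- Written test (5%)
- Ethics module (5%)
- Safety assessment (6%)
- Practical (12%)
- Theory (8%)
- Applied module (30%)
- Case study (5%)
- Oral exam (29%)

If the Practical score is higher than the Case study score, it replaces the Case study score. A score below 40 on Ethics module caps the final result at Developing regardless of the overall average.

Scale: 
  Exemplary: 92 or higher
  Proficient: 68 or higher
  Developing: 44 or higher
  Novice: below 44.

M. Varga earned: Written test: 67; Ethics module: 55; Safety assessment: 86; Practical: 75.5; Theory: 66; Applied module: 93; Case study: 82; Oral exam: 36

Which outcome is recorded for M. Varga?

Practical (75.5) ≤ Case study (82), so Case study stays at 82.
Ethics module score 55 ≥ 40: minimum met.
Weighted total:
  Written test 67 × 0.05 = 3.35
  Ethics module 55 × 0.05 = 2.75
  Safety assessment 86 × 0.06 = 5.16
  Practical 75.5 × 0.12 = 9.06
  Theory 66 × 0.08 = 5.28
  Applied module 93 × 0.3 = 27.9
  Case study 82 × 0.05 = 4.1
  Oral exam 36 × 0.29 = 10.44
Sum = 68.04
68.04 is ≥ 68 and < 92 → Proficient

Proficient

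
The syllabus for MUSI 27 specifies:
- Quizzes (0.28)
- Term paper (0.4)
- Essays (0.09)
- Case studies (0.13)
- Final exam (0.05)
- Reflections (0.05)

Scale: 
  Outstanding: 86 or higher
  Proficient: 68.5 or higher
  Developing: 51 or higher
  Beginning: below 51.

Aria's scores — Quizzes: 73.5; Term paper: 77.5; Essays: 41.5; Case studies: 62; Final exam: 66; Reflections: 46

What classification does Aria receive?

Proficient

Weighted total:
  Quizzes 73.5 × 0.28 = 20.58
  Term paper 77.5 × 0.4 = 31
  Essays 41.5 × 0.09 = 3.735
  Case studies 62 × 0.13 = 8.06
  Final exam 66 × 0.05 = 3.3
  Reflections 46 × 0.05 = 2.3
Sum = 68.975
68.975 is ≥ 68.5 and < 86 → Proficient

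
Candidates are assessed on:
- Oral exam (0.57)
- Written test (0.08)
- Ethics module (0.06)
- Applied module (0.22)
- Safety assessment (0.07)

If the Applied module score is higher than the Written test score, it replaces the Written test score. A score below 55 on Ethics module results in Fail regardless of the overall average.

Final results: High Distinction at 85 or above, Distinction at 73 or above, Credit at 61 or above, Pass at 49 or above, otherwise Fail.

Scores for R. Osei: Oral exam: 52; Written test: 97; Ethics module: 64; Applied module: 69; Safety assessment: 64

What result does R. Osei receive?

Applied module (69) ≤ Written test (97), so Written test stays at 97.
Ethics module score 64 ≥ 55: minimum met.
Weighted total:
  Oral exam 52 × 0.57 = 29.64
  Written test 97 × 0.08 = 7.76
  Ethics module 64 × 0.06 = 3.84
  Applied module 69 × 0.22 = 15.18
  Safety assessment 64 × 0.07 = 4.48
Sum = 60.9
60.9 is ≥ 49 and < 61 → Pass

Pass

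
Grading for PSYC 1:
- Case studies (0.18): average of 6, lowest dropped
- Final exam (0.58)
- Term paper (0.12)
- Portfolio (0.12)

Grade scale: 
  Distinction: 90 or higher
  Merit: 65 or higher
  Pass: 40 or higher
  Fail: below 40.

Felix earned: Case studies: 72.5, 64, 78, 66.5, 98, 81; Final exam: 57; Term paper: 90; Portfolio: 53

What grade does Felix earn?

Pass

Case studies: drop 64 → average of remaining 5 = 396/5 = 79.2
Weighted total:
  Case studies 79.2 × 0.18 = 14.256
  Final exam 57 × 0.58 = 33.06
  Term paper 90 × 0.12 = 10.8
  Portfolio 53 × 0.12 = 6.36
Sum = 64.476
64.476 is ≥ 40 and < 65 → Pass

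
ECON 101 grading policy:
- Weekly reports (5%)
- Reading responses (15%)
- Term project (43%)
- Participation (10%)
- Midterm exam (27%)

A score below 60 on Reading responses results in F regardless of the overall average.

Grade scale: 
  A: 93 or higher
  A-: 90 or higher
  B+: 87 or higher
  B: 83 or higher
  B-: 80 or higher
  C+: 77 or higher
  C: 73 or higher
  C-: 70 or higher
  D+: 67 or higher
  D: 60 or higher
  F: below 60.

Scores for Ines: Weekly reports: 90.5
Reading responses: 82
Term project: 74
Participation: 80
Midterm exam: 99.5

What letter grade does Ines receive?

B

Reading responses score 82 ≥ 60: minimum met.
Weighted total:
  Weekly reports 90.5 × 0.05 = 4.525
  Reading responses 82 × 0.15 = 12.3
  Term project 74 × 0.43 = 31.82
  Participation 80 × 0.1 = 8
  Midterm exam 99.5 × 0.27 = 26.865
Sum = 83.51
83.51 is ≥ 83 and < 87 → B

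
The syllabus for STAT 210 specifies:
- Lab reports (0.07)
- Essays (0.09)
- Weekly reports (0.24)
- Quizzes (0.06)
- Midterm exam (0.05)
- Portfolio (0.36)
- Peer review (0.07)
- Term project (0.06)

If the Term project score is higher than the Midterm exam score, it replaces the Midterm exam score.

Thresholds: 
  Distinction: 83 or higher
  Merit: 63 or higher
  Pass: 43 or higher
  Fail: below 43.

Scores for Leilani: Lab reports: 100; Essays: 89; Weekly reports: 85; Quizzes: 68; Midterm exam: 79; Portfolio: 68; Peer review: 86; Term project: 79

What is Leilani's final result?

Term project (79) ≤ Midterm exam (79), so Midterm exam stays at 79.
Weighted total:
  Lab reports 100 × 0.07 = 7
  Essays 89 × 0.09 = 8.01
  Weekly reports 85 × 0.24 = 20.4
  Quizzes 68 × 0.06 = 4.08
  Midterm exam 79 × 0.05 = 3.95
  Portfolio 68 × 0.36 = 24.48
  Peer review 86 × 0.07 = 6.02
  Term project 79 × 0.06 = 4.74
Sum = 78.68
78.68 is ≥ 63 and < 83 → Merit

Merit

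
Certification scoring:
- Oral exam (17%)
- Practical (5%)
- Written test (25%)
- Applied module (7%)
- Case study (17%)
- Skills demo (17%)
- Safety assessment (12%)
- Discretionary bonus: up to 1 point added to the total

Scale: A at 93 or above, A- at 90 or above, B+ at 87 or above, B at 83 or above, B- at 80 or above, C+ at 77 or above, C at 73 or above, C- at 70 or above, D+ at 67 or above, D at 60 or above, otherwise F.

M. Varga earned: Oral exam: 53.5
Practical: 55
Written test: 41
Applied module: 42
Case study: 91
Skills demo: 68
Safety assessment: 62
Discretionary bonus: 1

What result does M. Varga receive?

Weighted total:
  Oral exam 53.5 × 0.17 = 9.095
  Practical 55 × 0.05 = 2.75
  Written test 41 × 0.25 = 10.25
  Applied module 42 × 0.07 = 2.94
  Case study 91 × 0.17 = 15.47
  Skills demo 68 × 0.17 = 11.56
  Safety assessment 62 × 0.12 = 7.44
Sum = 59.505
Discretionary bonus: 59.505 + 1 = 60.505
60.505 is ≥ 60 and < 67 → D

D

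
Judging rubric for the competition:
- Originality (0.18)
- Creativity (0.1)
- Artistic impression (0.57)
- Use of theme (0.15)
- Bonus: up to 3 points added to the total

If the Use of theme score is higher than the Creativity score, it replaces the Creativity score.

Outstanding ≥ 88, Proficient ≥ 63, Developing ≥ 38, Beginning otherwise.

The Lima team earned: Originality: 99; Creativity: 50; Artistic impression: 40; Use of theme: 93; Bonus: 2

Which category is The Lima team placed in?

Use of theme (93) > Creativity (50), so Creativity counts as 93.
Weighted total:
  Originality 99 × 0.18 = 17.82
  Creativity 93 × 0.1 = 9.3
  Artistic impression 40 × 0.57 = 22.8
  Use of theme 93 × 0.15 = 13.95
Sum = 63.87
Bonus: 63.87 + 2 = 65.87
65.87 is ≥ 63 and < 88 → Proficient

Proficient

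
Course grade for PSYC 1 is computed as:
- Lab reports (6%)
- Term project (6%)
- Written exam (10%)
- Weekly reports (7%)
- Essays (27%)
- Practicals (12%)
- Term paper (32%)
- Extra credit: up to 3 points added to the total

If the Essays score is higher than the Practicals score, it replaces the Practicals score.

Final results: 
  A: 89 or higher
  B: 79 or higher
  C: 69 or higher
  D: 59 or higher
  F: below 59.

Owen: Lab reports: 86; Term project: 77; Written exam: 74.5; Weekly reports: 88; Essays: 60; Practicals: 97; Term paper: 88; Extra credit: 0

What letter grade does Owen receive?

B

Essays (60) ≤ Practicals (97), so Practicals stays at 97.
Weighted total:
  Lab reports 86 × 0.06 = 5.16
  Term project 77 × 0.06 = 4.62
  Written exam 74.5 × 0.1 = 7.45
  Weekly reports 88 × 0.07 = 6.16
  Essays 60 × 0.27 = 16.2
  Practicals 97 × 0.12 = 11.64
  Term paper 88 × 0.32 = 28.16
Sum = 79.39
Extra credit: 79.39 + 0 = 79.39
79.39 is ≥ 79 and < 89 → B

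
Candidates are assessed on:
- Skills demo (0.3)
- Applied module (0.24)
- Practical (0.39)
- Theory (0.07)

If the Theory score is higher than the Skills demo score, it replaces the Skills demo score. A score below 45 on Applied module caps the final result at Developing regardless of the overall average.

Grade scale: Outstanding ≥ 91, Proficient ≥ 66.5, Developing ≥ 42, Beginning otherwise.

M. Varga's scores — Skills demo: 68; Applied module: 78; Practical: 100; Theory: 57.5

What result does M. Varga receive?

Theory (57.5) ≤ Skills demo (68), so Skills demo stays at 68.
Applied module score 78 ≥ 45: minimum met.
Weighted total:
  Skills demo 68 × 0.3 = 20.4
  Applied module 78 × 0.24 = 18.72
  Practical 100 × 0.39 = 39
  Theory 57.5 × 0.07 = 4.025
Sum = 82.145
82.145 is ≥ 66.5 and < 91 → Proficient

Proficient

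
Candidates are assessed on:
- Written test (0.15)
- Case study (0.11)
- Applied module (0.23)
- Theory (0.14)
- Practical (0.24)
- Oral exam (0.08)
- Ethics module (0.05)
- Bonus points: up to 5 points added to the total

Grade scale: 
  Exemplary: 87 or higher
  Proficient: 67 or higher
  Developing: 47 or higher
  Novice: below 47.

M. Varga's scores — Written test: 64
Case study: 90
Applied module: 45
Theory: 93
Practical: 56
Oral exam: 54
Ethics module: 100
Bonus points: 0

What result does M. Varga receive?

Developing

Weighted total:
  Written test 64 × 0.15 = 9.6
  Case study 90 × 0.11 = 9.9
  Applied module 45 × 0.23 = 10.35
  Theory 93 × 0.14 = 13.02
  Practical 56 × 0.24 = 13.44
  Oral exam 54 × 0.08 = 4.32
  Ethics module 100 × 0.05 = 5
Sum = 65.63
Bonus points: 65.63 + 0 = 65.63
65.63 is ≥ 47 and < 67 → Developing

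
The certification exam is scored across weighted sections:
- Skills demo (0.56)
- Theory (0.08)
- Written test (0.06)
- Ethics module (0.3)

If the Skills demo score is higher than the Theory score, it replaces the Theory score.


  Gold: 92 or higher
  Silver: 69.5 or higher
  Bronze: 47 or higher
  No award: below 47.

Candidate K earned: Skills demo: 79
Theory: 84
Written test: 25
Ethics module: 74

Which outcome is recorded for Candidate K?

Skills demo (79) ≤ Theory (84), so Theory stays at 84.
Weighted total:
  Skills demo 79 × 0.56 = 44.24
  Theory 84 × 0.08 = 6.72
  Written test 25 × 0.06 = 1.5
  Ethics module 74 × 0.3 = 22.2
Sum = 74.66
74.66 is ≥ 69.5 and < 92 → Silver

Silver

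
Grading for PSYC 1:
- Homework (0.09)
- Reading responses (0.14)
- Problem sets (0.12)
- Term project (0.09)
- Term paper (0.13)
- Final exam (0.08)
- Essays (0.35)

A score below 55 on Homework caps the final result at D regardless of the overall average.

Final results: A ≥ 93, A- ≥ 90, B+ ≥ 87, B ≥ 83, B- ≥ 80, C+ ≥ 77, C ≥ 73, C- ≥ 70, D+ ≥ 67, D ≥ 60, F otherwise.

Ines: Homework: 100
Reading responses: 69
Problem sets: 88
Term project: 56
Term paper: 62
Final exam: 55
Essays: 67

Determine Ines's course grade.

C-

Homework score 100 ≥ 55: minimum met.
Weighted total:
  Homework 100 × 0.09 = 9
  Reading responses 69 × 0.14 = 9.66
  Problem sets 88 × 0.12 = 10.56
  Term project 56 × 0.09 = 5.04
  Term paper 62 × 0.13 = 8.06
  Final exam 55 × 0.08 = 4.4
  Essays 67 × 0.35 = 23.45
Sum = 70.17
70.17 is ≥ 70 and < 73 → C-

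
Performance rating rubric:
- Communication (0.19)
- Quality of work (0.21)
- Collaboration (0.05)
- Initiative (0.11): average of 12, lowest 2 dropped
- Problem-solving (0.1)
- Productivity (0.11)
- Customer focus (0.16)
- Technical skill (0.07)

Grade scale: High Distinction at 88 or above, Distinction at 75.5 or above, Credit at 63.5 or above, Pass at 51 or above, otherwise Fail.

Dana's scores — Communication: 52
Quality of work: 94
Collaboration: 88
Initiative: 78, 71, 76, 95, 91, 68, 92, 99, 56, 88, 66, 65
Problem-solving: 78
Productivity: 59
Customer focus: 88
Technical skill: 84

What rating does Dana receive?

Distinction

Initiative: drop 56, 65 → average of remaining 10 = 824/10 = 82.4
Weighted total:
  Communication 52 × 0.19 = 9.88
  Quality of work 94 × 0.21 = 19.74
  Collaboration 88 × 0.05 = 4.4
  Initiative 82.4 × 0.11 = 9.064
  Problem-solving 78 × 0.1 = 7.8
  Productivity 59 × 0.11 = 6.49
  Customer focus 88 × 0.16 = 14.08
  Technical skill 84 × 0.07 = 5.88
Sum = 77.334
77.334 is ≥ 75.5 and < 88 → Distinction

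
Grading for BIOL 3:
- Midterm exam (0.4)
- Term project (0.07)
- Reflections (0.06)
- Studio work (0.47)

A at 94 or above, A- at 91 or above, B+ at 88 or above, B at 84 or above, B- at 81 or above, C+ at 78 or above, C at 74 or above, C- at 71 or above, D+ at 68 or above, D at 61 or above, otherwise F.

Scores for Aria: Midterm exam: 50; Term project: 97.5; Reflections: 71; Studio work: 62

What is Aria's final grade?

Weighted total:
  Midterm exam 50 × 0.4 = 20
  Term project 97.5 × 0.07 = 6.825
  Reflections 71 × 0.06 = 4.26
  Studio work 62 × 0.47 = 29.14
Sum = 60.225
60.225 < 61 → F

F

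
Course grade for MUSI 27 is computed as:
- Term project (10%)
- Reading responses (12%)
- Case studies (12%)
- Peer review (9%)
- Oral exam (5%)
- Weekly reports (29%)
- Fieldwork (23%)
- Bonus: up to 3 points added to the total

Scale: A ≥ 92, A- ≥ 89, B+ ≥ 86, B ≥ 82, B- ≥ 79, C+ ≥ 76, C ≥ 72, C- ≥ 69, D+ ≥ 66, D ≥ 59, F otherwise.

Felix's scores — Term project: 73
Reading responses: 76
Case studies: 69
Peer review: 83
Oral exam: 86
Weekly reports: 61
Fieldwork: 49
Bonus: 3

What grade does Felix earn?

Weighted total:
  Term project 73 × 0.1 = 7.3
  Reading responses 76 × 0.12 = 9.12
  Case studies 69 × 0.12 = 8.28
  Peer review 83 × 0.09 = 7.47
  Oral exam 86 × 0.05 = 4.3
  Weekly reports 61 × 0.29 = 17.69
  Fieldwork 49 × 0.23 = 11.27
Sum = 65.43
Bonus: 65.43 + 3 = 68.43
68.43 is ≥ 66 and < 69 → D+

D+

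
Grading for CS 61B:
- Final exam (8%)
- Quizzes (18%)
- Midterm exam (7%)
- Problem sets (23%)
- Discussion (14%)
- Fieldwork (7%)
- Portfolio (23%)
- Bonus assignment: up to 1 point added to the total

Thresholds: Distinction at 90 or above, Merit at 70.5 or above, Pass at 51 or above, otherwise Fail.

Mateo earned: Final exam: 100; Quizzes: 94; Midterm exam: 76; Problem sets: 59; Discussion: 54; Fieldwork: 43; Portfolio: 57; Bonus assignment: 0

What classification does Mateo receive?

Weighted total:
  Final exam 100 × 0.08 = 8
  Quizzes 94 × 0.18 = 16.92
  Midterm exam 76 × 0.07 = 5.32
  Problem sets 59 × 0.23 = 13.57
  Discussion 54 × 0.14 = 7.56
  Fieldwork 43 × 0.07 = 3.01
  Portfolio 57 × 0.23 = 13.11
Sum = 67.49
Bonus assignment: 67.49 + 0 = 67.49
67.49 is ≥ 51 and < 70.5 → Pass

Pass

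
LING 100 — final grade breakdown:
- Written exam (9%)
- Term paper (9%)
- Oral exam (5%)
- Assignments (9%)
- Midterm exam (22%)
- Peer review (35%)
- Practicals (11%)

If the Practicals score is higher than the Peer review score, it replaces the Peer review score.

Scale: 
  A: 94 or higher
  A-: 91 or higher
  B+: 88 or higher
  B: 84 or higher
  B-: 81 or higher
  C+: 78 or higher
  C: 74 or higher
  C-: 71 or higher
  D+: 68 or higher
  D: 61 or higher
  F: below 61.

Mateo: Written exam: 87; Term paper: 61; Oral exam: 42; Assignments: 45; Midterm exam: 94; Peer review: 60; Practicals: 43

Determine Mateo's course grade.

Practicals (43) ≤ Peer review (60), so Peer review stays at 60.
Weighted total:
  Written exam 87 × 0.09 = 7.83
  Term paper 61 × 0.09 = 5.49
  Oral exam 42 × 0.05 = 2.1
  Assignments 45 × 0.09 = 4.05
  Midterm exam 94 × 0.22 = 20.68
  Peer review 60 × 0.35 = 21
  Practicals 43 × 0.11 = 4.73
Sum = 65.88
65.88 is ≥ 61 and < 68 → D

D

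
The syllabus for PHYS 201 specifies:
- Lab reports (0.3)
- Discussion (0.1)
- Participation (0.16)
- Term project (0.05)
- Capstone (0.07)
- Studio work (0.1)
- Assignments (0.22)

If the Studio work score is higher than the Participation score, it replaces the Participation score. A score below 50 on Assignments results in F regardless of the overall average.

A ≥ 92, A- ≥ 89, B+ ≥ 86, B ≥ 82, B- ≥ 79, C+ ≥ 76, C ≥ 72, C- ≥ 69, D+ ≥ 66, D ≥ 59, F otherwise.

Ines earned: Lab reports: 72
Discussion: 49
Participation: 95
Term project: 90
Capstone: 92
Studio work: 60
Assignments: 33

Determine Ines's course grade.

Studio work (60) ≤ Participation (95), so Participation stays at 95.
Assignments score 33 < 50: minimum not met.
Weighted total:
  Lab reports 72 × 0.3 = 21.6
  Discussion 49 × 0.1 = 4.9
  Participation 95 × 0.16 = 15.2
  Term project 90 × 0.05 = 4.5
  Capstone 92 × 0.07 = 6.44
  Studio work 60 × 0.1 = 6
  Assignments 33 × 0.22 = 7.26
Sum = 65.9
Because the Assignments minimum was not met, the result is F.

F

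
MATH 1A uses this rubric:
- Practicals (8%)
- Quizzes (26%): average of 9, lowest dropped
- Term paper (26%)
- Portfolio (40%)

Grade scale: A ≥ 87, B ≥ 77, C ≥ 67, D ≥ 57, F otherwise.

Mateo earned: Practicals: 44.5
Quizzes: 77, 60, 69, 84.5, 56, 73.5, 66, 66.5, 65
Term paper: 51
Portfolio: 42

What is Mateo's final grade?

F

Quizzes: drop 56 → average of remaining 8 = 561.5/8 = 70.1875
Weighted total:
  Practicals 44.5 × 0.08 = 3.56
  Quizzes 70.1875 × 0.26 = 18.24875
  Term paper 51 × 0.26 = 13.26
  Portfolio 42 × 0.4 = 16.8
Sum = 51.86875
51.86875 < 57 → F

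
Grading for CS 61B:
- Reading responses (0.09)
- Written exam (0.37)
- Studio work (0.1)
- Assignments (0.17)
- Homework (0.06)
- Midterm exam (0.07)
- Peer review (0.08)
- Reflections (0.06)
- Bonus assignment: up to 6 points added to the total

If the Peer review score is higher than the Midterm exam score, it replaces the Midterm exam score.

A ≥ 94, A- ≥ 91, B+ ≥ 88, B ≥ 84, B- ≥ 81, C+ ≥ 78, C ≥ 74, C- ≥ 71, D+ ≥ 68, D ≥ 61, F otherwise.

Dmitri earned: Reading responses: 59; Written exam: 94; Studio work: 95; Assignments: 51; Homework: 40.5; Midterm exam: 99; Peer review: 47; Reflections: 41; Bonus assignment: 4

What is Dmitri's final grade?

Peer review (47) ≤ Midterm exam (99), so Midterm exam stays at 99.
Weighted total:
  Reading responses 59 × 0.09 = 5.31
  Written exam 94 × 0.37 = 34.78
  Studio work 95 × 0.1 = 9.5
  Assignments 51 × 0.17 = 8.67
  Homework 40.5 × 0.06 = 2.43
  Midterm exam 99 × 0.07 = 6.93
  Peer review 47 × 0.08 = 3.76
  Reflections 41 × 0.06 = 2.46
Sum = 73.84
Bonus assignment: 73.84 + 4 = 77.84
77.84 is ≥ 74 and < 78 → C

C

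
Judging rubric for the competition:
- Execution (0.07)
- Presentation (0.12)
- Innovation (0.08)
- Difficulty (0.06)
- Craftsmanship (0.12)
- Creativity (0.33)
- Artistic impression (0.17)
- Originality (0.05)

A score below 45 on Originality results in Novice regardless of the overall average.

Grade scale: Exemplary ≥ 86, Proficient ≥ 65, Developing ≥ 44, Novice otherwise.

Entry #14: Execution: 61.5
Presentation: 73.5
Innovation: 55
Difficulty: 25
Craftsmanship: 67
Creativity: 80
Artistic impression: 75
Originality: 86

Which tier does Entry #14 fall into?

Proficient

Originality score 86 ≥ 45: minimum met.
Weighted total:
  Execution 61.5 × 0.07 = 4.305
  Presentation 73.5 × 0.12 = 8.82
  Innovation 55 × 0.08 = 4.4
  Difficulty 25 × 0.06 = 1.5
  Craftsmanship 67 × 0.12 = 8.04
  Creativity 80 × 0.33 = 26.4
  Artistic impression 75 × 0.17 = 12.75
  Originality 86 × 0.05 = 4.3
Sum = 70.515
70.515 is ≥ 65 and < 86 → Proficient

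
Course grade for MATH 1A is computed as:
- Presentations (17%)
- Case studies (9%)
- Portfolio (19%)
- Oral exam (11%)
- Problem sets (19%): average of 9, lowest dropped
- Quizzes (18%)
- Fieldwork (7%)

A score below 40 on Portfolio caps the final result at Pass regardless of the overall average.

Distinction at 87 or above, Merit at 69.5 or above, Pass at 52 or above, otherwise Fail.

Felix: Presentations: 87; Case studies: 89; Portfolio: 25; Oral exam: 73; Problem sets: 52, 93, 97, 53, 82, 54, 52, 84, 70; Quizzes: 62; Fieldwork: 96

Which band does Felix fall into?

Problem sets: drop 52 → average of remaining 8 = 585/8 = 73.125
Portfolio score 25 < 40: minimum not met.
Weighted total:
  Presentations 87 × 0.17 = 14.79
  Case studies 89 × 0.09 = 8.01
  Portfolio 25 × 0.19 = 4.75
  Oral exam 73 × 0.11 = 8.03
  Problem sets 73.125 × 0.19 = 13.89375
  Quizzes 62 × 0.18 = 11.16
  Fieldwork 96 × 0.07 = 6.72
Sum = 67.35375
67.35375 would be Pass; cap at Pass applies → Pass.

Pass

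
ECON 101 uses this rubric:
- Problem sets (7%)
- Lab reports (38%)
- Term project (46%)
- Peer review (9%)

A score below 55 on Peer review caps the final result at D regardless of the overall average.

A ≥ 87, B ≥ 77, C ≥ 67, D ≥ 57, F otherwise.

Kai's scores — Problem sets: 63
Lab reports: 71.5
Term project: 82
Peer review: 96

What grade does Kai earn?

Peer review score 96 ≥ 55: minimum met.
Weighted total:
  Problem sets 63 × 0.07 = 4.41
  Lab reports 71.5 × 0.38 = 27.17
  Term project 82 × 0.46 = 37.72
  Peer review 96 × 0.09 = 8.64
Sum = 77.94
77.94 is ≥ 77 and < 87 → B

B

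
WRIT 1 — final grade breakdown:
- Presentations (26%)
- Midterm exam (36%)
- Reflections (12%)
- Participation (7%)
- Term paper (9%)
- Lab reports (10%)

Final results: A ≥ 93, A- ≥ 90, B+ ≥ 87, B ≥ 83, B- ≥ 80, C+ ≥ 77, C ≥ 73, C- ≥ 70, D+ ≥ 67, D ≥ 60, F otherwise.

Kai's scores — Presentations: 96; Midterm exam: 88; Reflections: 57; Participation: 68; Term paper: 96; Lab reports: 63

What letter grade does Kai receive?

Weighted total:
  Presentations 96 × 0.26 = 24.96
  Midterm exam 88 × 0.36 = 31.68
  Reflections 57 × 0.12 = 6.84
  Participation 68 × 0.07 = 4.76
  Term paper 96 × 0.09 = 8.64
  Lab reports 63 × 0.1 = 6.3
Sum = 83.18
83.18 is ≥ 83 and < 87 → B

B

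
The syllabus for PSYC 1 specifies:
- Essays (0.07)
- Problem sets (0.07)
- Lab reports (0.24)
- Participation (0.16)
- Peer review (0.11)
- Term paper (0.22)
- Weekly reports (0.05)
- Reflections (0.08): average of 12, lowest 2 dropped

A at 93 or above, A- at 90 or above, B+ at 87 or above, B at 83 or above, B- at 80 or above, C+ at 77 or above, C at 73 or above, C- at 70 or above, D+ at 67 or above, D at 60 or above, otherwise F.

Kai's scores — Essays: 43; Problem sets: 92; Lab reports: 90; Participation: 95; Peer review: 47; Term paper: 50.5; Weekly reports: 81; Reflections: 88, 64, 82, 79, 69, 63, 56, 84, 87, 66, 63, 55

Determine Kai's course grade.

Reflections: drop 55, 56 → average of remaining 10 = 745/10 = 74.5
Weighted total:
  Essays 43 × 0.07 = 3.01
  Problem sets 92 × 0.07 = 6.44
  Lab reports 90 × 0.24 = 21.6
  Participation 95 × 0.16 = 15.2
  Peer review 47 × 0.11 = 5.17
  Term paper 50.5 × 0.22 = 11.11
  Weekly reports 81 × 0.05 = 4.05
  Reflections 74.5 × 0.08 = 5.96
Sum = 72.54
72.54 is ≥ 70 and < 73 → C-

C-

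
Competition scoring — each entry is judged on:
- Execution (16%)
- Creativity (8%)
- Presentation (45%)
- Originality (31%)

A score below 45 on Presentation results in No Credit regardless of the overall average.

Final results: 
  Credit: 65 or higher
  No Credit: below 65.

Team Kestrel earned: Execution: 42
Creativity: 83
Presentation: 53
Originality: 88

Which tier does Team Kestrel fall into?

No Credit

Presentation score 53 ≥ 45: minimum met.
Weighted total:
  Execution 42 × 0.16 = 6.72
  Creativity 83 × 0.08 = 6.64
  Presentation 53 × 0.45 = 23.85
  Originality 88 × 0.31 = 27.28
Sum = 64.49
64.49 < 65 → No Credit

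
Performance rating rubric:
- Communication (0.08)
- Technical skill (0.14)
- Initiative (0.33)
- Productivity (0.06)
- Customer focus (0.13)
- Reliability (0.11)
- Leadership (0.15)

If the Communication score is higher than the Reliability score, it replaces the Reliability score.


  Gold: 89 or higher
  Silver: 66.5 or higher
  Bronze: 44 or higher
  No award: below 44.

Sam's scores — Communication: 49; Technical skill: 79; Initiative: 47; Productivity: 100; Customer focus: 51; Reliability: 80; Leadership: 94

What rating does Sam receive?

Bronze

Communication (49) ≤ Reliability (80), so Reliability stays at 80.
Weighted total:
  Communication 49 × 0.08 = 3.92
  Technical skill 79 × 0.14 = 11.06
  Initiative 47 × 0.33 = 15.51
  Productivity 100 × 0.06 = 6
  Customer focus 51 × 0.13 = 6.63
  Reliability 80 × 0.11 = 8.8
  Leadership 94 × 0.15 = 14.1
Sum = 66.02
66.02 is ≥ 44 and < 66.5 → Bronze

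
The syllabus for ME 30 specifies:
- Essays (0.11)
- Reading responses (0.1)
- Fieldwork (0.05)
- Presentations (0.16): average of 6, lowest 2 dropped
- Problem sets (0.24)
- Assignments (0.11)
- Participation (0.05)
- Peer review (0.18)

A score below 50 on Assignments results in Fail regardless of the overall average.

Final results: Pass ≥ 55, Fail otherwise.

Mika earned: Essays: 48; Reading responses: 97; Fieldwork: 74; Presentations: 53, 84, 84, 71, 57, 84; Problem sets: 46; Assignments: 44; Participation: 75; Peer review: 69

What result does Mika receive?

Fail

Presentations: drop 53, 57 → average of remaining 4 = 323/4 = 80.75
Assignments score 44 < 50: minimum not met.
Weighted total:
  Essays 48 × 0.11 = 5.28
  Reading responses 97 × 0.1 = 9.7
  Fieldwork 74 × 0.05 = 3.7
  Presentations 80.75 × 0.16 = 12.92
  Problem sets 46 × 0.24 = 11.04
  Assignments 44 × 0.11 = 4.84
  Participation 75 × 0.05 = 3.75
  Peer review 69 × 0.18 = 12.42
Sum = 63.65
Because the Assignments minimum was not met, the result is Fail.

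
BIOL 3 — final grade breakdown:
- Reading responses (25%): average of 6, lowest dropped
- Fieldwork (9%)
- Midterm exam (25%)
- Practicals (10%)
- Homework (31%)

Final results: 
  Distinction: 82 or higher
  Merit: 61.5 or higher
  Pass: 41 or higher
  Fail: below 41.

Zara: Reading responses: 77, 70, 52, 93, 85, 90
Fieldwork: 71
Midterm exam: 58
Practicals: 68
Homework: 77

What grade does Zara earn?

Merit

Reading responses: drop 52 → average of remaining 5 = 415/5 = 83
Weighted total:
  Reading responses 83 × 0.25 = 20.75
  Fieldwork 71 × 0.09 = 6.39
  Midterm exam 58 × 0.25 = 14.5
  Practicals 68 × 0.1 = 6.8
  Homework 77 × 0.31 = 23.87
Sum = 72.31
72.31 is ≥ 61.5 and < 82 → Merit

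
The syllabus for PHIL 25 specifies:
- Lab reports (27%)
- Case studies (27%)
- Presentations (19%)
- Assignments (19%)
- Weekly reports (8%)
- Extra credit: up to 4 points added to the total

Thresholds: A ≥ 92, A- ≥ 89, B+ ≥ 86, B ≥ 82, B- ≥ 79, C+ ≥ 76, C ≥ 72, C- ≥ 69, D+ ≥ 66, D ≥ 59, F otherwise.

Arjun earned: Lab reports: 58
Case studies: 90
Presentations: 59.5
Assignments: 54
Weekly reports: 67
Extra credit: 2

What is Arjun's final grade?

D+

Weighted total:
  Lab reports 58 × 0.27 = 15.66
  Case studies 90 × 0.27 = 24.3
  Presentations 59.5 × 0.19 = 11.305
  Assignments 54 × 0.19 = 10.26
  Weekly reports 67 × 0.08 = 5.36
Sum = 66.885
Extra credit: 66.885 + 2 = 68.885
68.885 is ≥ 66 and < 69 → D+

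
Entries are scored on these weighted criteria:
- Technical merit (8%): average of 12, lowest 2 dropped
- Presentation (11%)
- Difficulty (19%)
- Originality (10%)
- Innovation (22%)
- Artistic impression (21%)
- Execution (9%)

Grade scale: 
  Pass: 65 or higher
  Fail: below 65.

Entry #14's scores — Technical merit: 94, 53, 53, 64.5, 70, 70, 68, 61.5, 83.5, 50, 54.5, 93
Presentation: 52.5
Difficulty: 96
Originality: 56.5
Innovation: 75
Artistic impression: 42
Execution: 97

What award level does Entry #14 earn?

Technical merit: drop 50, 53 → average of remaining 10 = 712/10 = 71.2
Weighted total:
  Technical merit 71.2 × 0.08 = 5.696
  Presentation 52.5 × 0.11 = 5.775
  Difficulty 96 × 0.19 = 18.24
  Originality 56.5 × 0.1 = 5.65
  Innovation 75 × 0.22 = 16.5
  Artistic impression 42 × 0.21 = 8.82
  Execution 97 × 0.09 = 8.73
Sum = 69.411
69.411 ≥ 65 → Pass

Pass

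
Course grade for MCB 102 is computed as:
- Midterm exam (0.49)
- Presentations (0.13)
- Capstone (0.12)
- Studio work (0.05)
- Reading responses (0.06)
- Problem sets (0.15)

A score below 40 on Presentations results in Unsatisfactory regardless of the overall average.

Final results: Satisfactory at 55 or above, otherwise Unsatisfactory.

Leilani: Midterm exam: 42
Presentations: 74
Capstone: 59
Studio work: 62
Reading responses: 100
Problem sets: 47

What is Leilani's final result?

Presentations score 74 ≥ 40: minimum met.
Weighted total:
  Midterm exam 42 × 0.49 = 20.58
  Presentations 74 × 0.13 = 9.62
  Capstone 59 × 0.12 = 7.08
  Studio work 62 × 0.05 = 3.1
  Reading responses 100 × 0.06 = 6
  Problem sets 47 × 0.15 = 7.05
Sum = 53.43
53.43 < 55 → Unsatisfactory

Unsatisfactory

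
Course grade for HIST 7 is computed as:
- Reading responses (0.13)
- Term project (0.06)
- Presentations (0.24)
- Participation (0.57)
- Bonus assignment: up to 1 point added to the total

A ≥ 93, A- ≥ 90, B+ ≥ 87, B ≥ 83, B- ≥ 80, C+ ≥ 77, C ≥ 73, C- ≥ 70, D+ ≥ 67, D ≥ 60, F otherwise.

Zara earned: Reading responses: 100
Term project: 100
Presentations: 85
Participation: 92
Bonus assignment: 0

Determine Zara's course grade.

Weighted total:
  Reading responses 100 × 0.13 = 13
  Term project 100 × 0.06 = 6
  Presentations 85 × 0.24 = 20.4
  Participation 92 × 0.57 = 52.44
Sum = 91.84
Bonus assignment: 91.84 + 0 = 91.84
91.84 is ≥ 90 and < 93 → A-

A-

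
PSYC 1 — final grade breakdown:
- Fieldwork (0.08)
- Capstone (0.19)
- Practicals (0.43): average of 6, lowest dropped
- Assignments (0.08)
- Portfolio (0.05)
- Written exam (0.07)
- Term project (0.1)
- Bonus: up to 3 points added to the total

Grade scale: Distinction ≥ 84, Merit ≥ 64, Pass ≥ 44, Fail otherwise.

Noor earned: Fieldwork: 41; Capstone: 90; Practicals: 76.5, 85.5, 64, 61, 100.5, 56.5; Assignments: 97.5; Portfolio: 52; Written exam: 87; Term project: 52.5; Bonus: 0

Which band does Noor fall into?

Practicals: drop 56.5 → average of remaining 5 = 387.5/5 = 77.5
Weighted total:
  Fieldwork 41 × 0.08 = 3.28
  Capstone 90 × 0.19 = 17.1
  Practicals 77.5 × 0.43 = 33.325
  Assignments 97.5 × 0.08 = 7.8
  Portfolio 52 × 0.05 = 2.6
  Written exam 87 × 0.07 = 6.09
  Term project 52.5 × 0.1 = 5.25
Sum = 75.445
Bonus: 75.445 + 0 = 75.445
75.445 is ≥ 64 and < 84 → Merit

Merit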